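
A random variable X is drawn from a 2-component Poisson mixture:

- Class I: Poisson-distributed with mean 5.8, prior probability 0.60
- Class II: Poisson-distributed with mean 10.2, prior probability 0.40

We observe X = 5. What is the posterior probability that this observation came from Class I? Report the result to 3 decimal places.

0.879

The responsibility of component k is w_k f_k(x) divided by Σ_j w_j f_j(x).
Component likelihoods at x = 5:
  p_I = 0.165596
  p_II = 0.0341992
Unnormalised posteriors:
  w_I·p_I = 0.60 × 0.165596 = 0.0993578
  w_II·p_II = 0.40 × 0.0341992 = 0.0136797
Marginal: 0.0993578 + 0.0136797 = 0.113037
P(Class I | the observation) ≈ 0.879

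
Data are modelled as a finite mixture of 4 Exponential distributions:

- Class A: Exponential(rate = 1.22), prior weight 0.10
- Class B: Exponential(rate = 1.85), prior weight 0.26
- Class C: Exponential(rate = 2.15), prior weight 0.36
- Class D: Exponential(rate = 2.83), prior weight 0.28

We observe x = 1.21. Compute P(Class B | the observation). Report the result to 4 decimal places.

The responsibility of component k is π_k f_k(x) divided by Σ_j π_j f_j(x).
Evaluate each component's likelihood at the observed value:
  L_A = 0.278775
  L_B = 0.197244
  L_C = 0.159449
  L_D = 0.092179
Prior × likelihood for each component:
  π_A·L_A = 0.10 × 0.278775 = 0.0278775
  π_B·L_B = 0.26 × 0.197244 = 0.0512834
  π_C·L_C = 0.36 × 0.159449 = 0.0574016
  π_D·L_D = 0.28 × 0.092179 = 0.0258101
Marginal: 0.0278775 + 0.0512834 + 0.0574016 + 0.0258101 = 0.162373
Responsibility of Class B: 0.0512834 / 0.162373 ≈ 0.3158

0.3158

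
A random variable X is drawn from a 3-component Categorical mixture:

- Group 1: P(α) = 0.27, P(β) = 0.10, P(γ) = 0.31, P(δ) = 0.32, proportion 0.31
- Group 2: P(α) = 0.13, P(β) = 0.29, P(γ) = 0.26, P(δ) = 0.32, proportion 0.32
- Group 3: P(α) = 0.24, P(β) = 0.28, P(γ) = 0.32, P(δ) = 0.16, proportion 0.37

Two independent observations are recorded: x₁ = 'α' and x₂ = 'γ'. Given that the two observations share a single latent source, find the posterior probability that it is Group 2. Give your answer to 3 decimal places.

0.166

The responsibility of component k is π_k f_k(x) divided by Σ_j π_j f_j(x).
Since both observations come from the same component, the likelihood for component k is f_k(x₁)·f_k(x₂).
  L_1 = [0.27] × [0.31] = 0.0837
  L_2 = [0.13] × [0.26] = 0.0338
  L_3 = [0.24] × [0.32] = 0.0768
Unnormalised posteriors:
  π_1·L_1 = 0.31 × 0.0837 = 0.025947
  π_2·L_2 = 0.32 × 0.0338 = 0.010816
  π_3·L_3 = 0.37 × 0.0768 = 0.028416
Sum: 0.025947 + 0.010816 + 0.028416 = 0.065179
So the posterior for Group 2 is 0.010816 / 0.065179 ≈ 0.166.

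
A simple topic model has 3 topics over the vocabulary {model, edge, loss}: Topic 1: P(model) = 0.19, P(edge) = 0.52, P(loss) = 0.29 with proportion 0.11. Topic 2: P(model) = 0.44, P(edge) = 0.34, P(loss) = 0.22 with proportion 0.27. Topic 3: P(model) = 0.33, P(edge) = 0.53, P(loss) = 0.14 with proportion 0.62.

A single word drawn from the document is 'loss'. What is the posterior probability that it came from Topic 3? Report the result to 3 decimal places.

Apply Bayes' rule: the posterior for each component is proportional to its prior times its likelihood at x.
Evaluate each component's likelihood at the observed value:
  f_1 = 0.29
  f_2 = 0.22
  f_3 = 0.14
Unnormalised posteriors:
  w_1·f_1 = 0.11 × 0.29 = 0.0319
  w_2·f_2 = 0.27 × 0.22 = 0.0594
  w_3·f_3 = 0.62 × 0.14 = 0.0868
Normaliser: 0.0319 + 0.0594 + 0.0868 = 0.1781
Responsibility of Topic 3: 0.0868 / 0.1781 ≈ 0.487

0.487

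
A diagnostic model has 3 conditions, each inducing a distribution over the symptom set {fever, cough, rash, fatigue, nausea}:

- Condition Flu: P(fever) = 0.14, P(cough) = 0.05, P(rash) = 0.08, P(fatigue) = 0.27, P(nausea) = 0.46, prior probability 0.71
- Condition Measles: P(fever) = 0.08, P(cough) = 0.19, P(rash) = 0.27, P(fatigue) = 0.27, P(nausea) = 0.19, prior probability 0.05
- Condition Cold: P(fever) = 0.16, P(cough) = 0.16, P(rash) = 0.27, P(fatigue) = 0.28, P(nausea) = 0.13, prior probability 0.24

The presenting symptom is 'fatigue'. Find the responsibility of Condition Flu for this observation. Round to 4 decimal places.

P(component k | x) = π_k·f_k(x) / marginal(x), where marginal(x) = Σ_j π_j·f_j(x).
Categorical probabilities:
  p_Flu = P(fatigue | comp) = 0.27
  p_Measles = P(fatigue | comp) = 0.27
  p_Cold = P(fatigue | comp) = 0.28
Weight by the priors:
  π_Flu·p_Flu = 0.71 × 0.27 = 0.1917
  π_Measles·p_Measles = 0.05 × 0.27 = 0.0135
  π_Cold·p_Cold = 0.24 × 0.28 = 0.0672
Evidence: 0.1917 + 0.0135 + 0.0672 = 0.2724
Responsibility of Condition Flu: 0.1917 / 0.2724 ≈ 0.7037

0.7037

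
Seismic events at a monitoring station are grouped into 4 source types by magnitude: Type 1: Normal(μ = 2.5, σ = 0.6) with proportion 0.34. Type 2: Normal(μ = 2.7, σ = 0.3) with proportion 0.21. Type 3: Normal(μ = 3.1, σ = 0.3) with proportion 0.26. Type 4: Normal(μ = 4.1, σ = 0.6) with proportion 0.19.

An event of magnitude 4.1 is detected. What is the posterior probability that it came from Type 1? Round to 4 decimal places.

0.0481

P(component k | x) = w_k·f_k(x) / marginal(x), where marginal(x) = Σ_j w_j·f_j(x).
Component likelihoods at x = 4.1:
  p_1 = (1/(0.6·√(2π)))·exp(−(4.1−2.5)²/(2·0.6²)) = 0.664904·exp(-3.55556) = 0.0189933
  p_2 = (1/(0.3·√(2π)))·exp(−(4.1−2.7)²/(2·0.3²)) = 1.329808·exp(-10.88889) = 2.48202e-05
  p_3 = (1/(0.3·√(2π)))·exp(−(4.1−3.1)²/(2·0.3²)) = 1.329808·exp(-5.55556) = 0.00514093
  p_4 = (1/(0.6·√(2π)))·exp(−(4.1−4.1)²/(2·0.6²)) = 0.664904·exp(-0.00000) = 0.664904
Unnormalised posteriors:
  w_1·p_1 = 0.34 × 0.0189933 = 0.00645773
  w_2·p_2 = 0.21 × 2.48202e-05 = 5.21223e-06
  w_3·p_3 = 0.26 × 0.00514093 = 0.00133664
  w_4·p_4 = 0.19 × 0.664904 = 0.126332
Sum: 0.00645773 + 5.21223e-06 + 0.00133664 + 0.126332 = 0.134131
P(Type 1 | data) ≈ 0.0481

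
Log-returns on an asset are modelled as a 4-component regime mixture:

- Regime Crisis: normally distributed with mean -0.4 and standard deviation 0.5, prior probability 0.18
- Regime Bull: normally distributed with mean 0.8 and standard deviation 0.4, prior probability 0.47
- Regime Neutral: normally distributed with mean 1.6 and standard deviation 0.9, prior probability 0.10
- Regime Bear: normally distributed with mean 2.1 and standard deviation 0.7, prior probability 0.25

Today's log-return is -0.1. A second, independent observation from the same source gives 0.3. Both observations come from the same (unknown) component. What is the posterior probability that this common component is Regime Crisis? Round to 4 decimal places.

The responsibility of component k is P(Z=k) f_k(x) divided by Σ_j P(Z=j) f_j(x).
Since both observations come from the same component, the likelihood for component k is f_k(x₁)·f_k(x₂).
  f_Crisis = [(1/(0.5·√(2π)))·exp(−(-0.1−-0.4)²/(2·0.5²)) = 0.797885·exp(-0.18000) = 0.666449] × [0.299455] = 0.199572
  f_Bull = [(1/(0.4·√(2π)))·exp(−(-0.1−0.8)²/(2·0.4²)) = 0.997356·exp(-2.53125) = 0.0793491] × [0.456623] = 0.0362326
  f_Neutral = [(1/(0.9·√(2π)))·exp(−(-0.1−1.6)²/(2·0.9²)) = 0.443269·exp(-1.78395) = 0.0744574] × [0.156173] = 0.0116283
  f_Bear = [(1/(0.7·√(2π)))·exp(−(-0.1−2.1)²/(2·0.7²)) = 0.569918·exp(-4.93878) = 0.00408253] × [0.0208921] = 8.52924e-05
Prior × likelihood for each component:
  P(Z=Crisis)·f_Crisis = 0.18 × 0.199572 = 0.0359229
  P(Z=Bull)·f_Bull = 0.47 × 0.0362326 = 0.0170293
  P(Z=Neutral)·f_Neutral = 0.10 × 0.0116283 = 0.00116283
  P(Z=Bear)·f_Bear = 0.25 × 8.52924e-05 = 2.13231e-05
Sum: 0.0359229 + 0.0170293 + 0.00116283 + 2.13231e-05 = 0.0541363
So the posterior for Regime Crisis is 0.0359229 / 0.0541363 ≈ 0.6636.

0.6636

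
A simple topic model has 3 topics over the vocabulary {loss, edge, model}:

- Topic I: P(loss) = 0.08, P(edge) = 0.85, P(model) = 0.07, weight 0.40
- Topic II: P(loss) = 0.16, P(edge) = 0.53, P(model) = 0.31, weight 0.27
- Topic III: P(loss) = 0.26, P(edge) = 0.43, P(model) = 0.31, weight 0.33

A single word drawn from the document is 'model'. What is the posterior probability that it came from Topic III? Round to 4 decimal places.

P(component k | x) = w_k·f_k(x) / marginal(x), where marginal(x) = Σ_j w_j·f_j(x).
Component likelihoods at x = 'model':
  f_I = P(model | comp) = 0.07
  f_II = P(model | comp) = 0.31
  f_III = P(model | comp) = 0.31
Weight by the priors:
  w_I·f_I = 0.40 × 0.07 = 0.028
  w_II·f_II = 0.27 × 0.31 = 0.0837
  w_III·f_III = 0.33 × 0.31 = 0.1023
Normaliser: 0.028 + 0.0837 + 0.1023 = 0.214
So the posterior for Topic III is 0.1023 / 0.214 ≈ 0.4780.

0.4780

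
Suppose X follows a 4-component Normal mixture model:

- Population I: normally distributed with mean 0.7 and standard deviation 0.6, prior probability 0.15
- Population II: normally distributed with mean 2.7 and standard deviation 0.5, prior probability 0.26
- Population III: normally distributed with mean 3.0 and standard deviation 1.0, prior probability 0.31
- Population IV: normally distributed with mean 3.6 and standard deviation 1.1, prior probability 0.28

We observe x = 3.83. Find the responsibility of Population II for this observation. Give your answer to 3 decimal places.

The responsibility of component k is P(Z=k) f_k(x) divided by Σ_j P(Z=j) f_j(x).
Evaluate each component's likelihood at the observed value:
  f_I = (1/(0.6·√(2π)))·exp(−(3.83−0.7)²/(2·0.6²)) = 0.664904·exp(-13.60681) = 8.19216e-07
  f_II = (1/(0.5·√(2π)))·exp(−(3.83−2.7)²/(2·0.5²)) = 0.797885·exp(-2.55380) = 0.0620639
  f_III = (1/(1.0·√(2π)))·exp(−(3.83−3.0)²/(2·1.0²)) = 0.398942·exp(-0.34445) = 0.282694
  f_IV = (1/(1.1·√(2π)))·exp(−(3.83−3.6)²/(2·1.1²)) = 0.362675·exp(-0.02186) = 0.354833
Multiply by the mixture weights:
  P(Z=I)·f_I = 0.15 × 8.19216e-07 = 1.22882e-07
  P(Z=II)·f_II = 0.26 × 0.0620639 = 0.0161366
  P(Z=III)·f_III = 0.31 × 0.282694 = 0.0876353
  P(Z=IV)·f_IV = 0.28 × 0.354833 = 0.0993532
Sum: 1.22882e-07 + 0.0161366 + 0.0876353 + 0.0993532 = 0.203125
So the posterior for Population II is 0.0161366 / 0.203125 ≈ 0.079.

0.079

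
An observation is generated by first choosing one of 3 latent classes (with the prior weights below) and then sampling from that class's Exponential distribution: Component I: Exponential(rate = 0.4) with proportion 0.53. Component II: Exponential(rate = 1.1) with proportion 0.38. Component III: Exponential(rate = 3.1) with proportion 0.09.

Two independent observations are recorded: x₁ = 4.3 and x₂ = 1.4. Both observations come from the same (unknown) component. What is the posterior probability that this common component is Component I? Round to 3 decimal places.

0.909

Posterior ∝ prior × likelihood, so P(k | x) ∝ P(Z=k) f_k(x); normalise over all components.
Since both observations come from the same component, the likelihood for component k is f_k(x₁)·f_k(x₂).
  L_I = [0.0716265] × [0.228484] = 0.0163655
  L_II = [0.00970912] × [0.235819] = 0.0022896
  L_III = [5.03751e-06] × [0.0404132] = 2.03582e-07
Multiply by the mixture weights:
  P(Z=I)·L_I = 0.53 × 0.0163655 = 0.0086737
  P(Z=II)·L_II = 0.38 × 0.0022896 = 0.000870047
  P(Z=III)·L_III = 0.09 × 2.03582e-07 = 1.83224e-08
Marginal: 0.0086737 + 0.000870047 + 1.83224e-08 = 0.00954377
P(Component I | x₁, x₂) ≈ 0.909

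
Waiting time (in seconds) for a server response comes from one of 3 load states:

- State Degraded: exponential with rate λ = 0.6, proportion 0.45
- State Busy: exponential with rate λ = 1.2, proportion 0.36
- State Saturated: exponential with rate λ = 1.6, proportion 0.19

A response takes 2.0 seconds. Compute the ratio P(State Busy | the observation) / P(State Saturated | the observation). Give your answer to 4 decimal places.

Since P(k|x) ∝ π_k f_k(x), the posterior odds are π_i f_i(x) / (π_j f_j(x)).
Evaluate each component's likelihood at the observed value:
  L_Degraded = 0.6·e^(−0.6·2.0) = 0.6·e^(−1.2000) = 0.180717
  L_Busy = 1.2·e^(−1.2·2.0) = 1.2·e^(−2.4000) = 0.108862
  L_Saturated = 1.6·e^(−1.6·2.0) = 1.6·e^(−3.2000) = 0.0652195
0.0391902 / 0.0123917 ≈ 3.1626

3.1626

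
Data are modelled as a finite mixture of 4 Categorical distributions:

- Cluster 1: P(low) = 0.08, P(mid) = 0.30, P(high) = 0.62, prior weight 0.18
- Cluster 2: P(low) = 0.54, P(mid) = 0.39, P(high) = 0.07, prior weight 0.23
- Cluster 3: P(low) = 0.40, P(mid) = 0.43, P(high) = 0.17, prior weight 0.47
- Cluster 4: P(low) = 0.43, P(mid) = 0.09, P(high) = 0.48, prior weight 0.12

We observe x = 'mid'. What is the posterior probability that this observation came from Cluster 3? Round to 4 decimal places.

0.5667

Apply Bayes' rule: the posterior for each component is proportional to its prior times its likelihood at x.
Categorical probabilities:
  f_1 = 0.3
  f_2 = 0.39
  f_3 = 0.43
  f_4 = 0.09
Weight by the priors:
  π_1·f_1 = 0.18 × 0.3 = 0.054
  π_2·f_2 = 0.23 × 0.39 = 0.0897
  π_3·f_3 = 0.47 × 0.43 = 0.2021
  π_4·f_4 = 0.12 × 0.09 = 0.0108
Denominator: 0.054 + 0.0897 + 0.2021 + 0.0108 = 0.3566
So the posterior for Cluster 3 is 0.2021 / 0.3566 ≈ 0.5667.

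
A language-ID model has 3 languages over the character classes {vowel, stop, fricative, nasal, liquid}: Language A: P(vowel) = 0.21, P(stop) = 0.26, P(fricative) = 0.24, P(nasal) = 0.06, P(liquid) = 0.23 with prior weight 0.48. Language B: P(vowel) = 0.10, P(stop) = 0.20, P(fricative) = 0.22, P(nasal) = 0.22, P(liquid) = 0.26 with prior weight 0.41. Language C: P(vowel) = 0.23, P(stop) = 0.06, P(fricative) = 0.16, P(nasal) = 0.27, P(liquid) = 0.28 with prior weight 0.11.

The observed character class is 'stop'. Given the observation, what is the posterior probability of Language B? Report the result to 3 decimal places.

By Bayes' theorem, P(k | x) = π_k f_k(x) / Σ_j π_j f_j(x).
Evaluate each component's likelihood at the observed value:
  p_A = 0.26
  p_B = 0.2
  p_C = 0.06
Prior × likelihood for each component:
  π_A·p_A = 0.48 × 0.26 = 0.1248
  π_B·p_B = 0.41 × 0.2 = 0.082
  π_C·p_C = 0.11 × 0.06 = 0.0066
Sum: 0.1248 + 0.082 + 0.0066 = 0.2134
So the posterior for Language B is 0.082 / 0.2134 ≈ 0.384.

0.384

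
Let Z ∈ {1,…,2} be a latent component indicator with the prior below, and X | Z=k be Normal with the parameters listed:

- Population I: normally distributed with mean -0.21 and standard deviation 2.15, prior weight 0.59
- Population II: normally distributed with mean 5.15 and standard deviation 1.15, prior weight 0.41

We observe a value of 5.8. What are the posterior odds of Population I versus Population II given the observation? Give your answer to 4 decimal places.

0.0182

The posterior odds equal the prior odds times the likelihood ratio: (π_i/π_j)·(f_i(x)/f_j(x)).
Component likelihoods at x = 5.8:
  f_I = 0.00372983
  f_II = 0.295692
Odds = (0.59/0.41) × (0.00372983/0.295692) = 1.43902 × 0.0126139 ≈ 0.0182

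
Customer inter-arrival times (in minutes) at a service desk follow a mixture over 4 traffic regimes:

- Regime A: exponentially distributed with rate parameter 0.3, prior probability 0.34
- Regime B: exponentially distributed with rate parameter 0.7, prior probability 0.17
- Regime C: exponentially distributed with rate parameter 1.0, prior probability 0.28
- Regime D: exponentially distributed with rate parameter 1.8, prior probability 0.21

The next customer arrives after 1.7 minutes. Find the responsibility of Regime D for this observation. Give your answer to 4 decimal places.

0.1066

P(component k | x) = P(Z=k)·f_k(x) / marginal(x), where marginal(x) = Σ_j P(Z=j)·f_j(x).
Evaluate each component's likelihood at the observed value:
  L_A = 0.180149
  L_B = 0.212955
  L_C = 0.182684
  L_D = 0.0843979
Multiply by the mixture weights:
  P(Z=A)·L_A = 0.34 × 0.180149 = 0.0612505
  P(Z=B)·L_B = 0.17 × 0.212955 = 0.0362023
  P(Z=C)·L_C = 0.28 × 0.182684 = 0.0511514
  P(Z=D)·L_D = 0.21 × 0.0843979 = 0.0177235
Denominator: 0.0612505 + 0.0362023 + 0.0511514 + 0.0177235 = 0.166328
So the posterior for Regime D is 0.0177235 / 0.166328 ≈ 0.1066.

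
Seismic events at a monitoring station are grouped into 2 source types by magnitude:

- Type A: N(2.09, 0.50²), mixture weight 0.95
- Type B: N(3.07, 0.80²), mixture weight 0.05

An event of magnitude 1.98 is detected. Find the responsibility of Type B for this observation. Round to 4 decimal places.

0.0131

The responsibility of component k is π_k f_k(x) divided by Σ_j π_j f_j(x).
Component likelihoods at x = 1.98:
  p_A = 0.778808
  p_B = 0.197109
Unnormalised posteriors:
  π_A·p_A = 0.95 × 0.778808 = 0.739867
  π_B·p_B = 0.05 × 0.197109 = 0.00985545
Sum: 0.739867 + 0.00985545 = 0.749723
So the posterior for Type B is 0.00985545 / 0.749723 ≈ 0.0131.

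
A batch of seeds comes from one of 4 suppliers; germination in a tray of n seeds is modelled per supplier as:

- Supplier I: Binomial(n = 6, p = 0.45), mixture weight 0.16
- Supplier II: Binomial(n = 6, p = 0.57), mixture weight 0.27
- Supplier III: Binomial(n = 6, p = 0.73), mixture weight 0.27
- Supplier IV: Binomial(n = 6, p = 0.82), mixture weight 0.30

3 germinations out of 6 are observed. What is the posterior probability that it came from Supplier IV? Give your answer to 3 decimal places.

0.102

The responsibility of component k is π_k f_k(x) divided by Σ_j π_j f_j(x).
Evaluate each component's likelihood at the observed value:
  p_I = C(6,3)·0.45^3·0.55^3 = 20·0.091125·0.166375 = 0.303218
  p_II = C(6,3)·0.57^3·0.43^3 = 20·0.185193·0.079507 = 0.294483
  p_III = C(6,3)·0.73^3·0.27^3 = 20·0.389017·0.019683 = 0.15314
  p_IV = C(6,3)·0.82^3·0.18^3 = 20·0.551368·0.005832 = 0.0643116
Weight by the priors:
  π_I·p_I = 0.16 × 0.303218 = 0.048515
  π_II·p_II = 0.27 × 0.294483 = 0.0795104
  π_III·p_III = 0.27 × 0.15314 = 0.0413479
  π_IV·p_IV = 0.30 × 0.0643116 = 0.0192935
Evidence: 0.048515 + 0.0795104 + 0.0413479 + 0.0192935 = 0.188667
P(Supplier IV | x) ≈ 0.102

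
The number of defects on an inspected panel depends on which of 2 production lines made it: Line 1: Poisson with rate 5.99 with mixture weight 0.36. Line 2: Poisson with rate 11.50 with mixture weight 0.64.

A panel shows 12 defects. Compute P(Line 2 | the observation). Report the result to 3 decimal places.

0.947

By Bayes' theorem, P(k | x) = P(Z=k) f_k(x) / Σ_j P(Z=j) f_j(x).
Evaluate each component's likelihood at the observed value:
  p_1 = e^(−5.99)·5.99^12/12! = 0.0111522
  p_2 = e^(−11.50)·11.50^12/12! = 0.113149
Multiply by the mixture weights:
  P(Z=1)·p_1 = 0.36 × 0.0111522 = 0.0040148
  P(Z=2)·p_2 = 0.64 × 0.113149 = 0.0724153
Marginal: 0.0040148 + 0.0724153 = 0.0764301
P(Line 2 | 12 defects) ≈ 0.947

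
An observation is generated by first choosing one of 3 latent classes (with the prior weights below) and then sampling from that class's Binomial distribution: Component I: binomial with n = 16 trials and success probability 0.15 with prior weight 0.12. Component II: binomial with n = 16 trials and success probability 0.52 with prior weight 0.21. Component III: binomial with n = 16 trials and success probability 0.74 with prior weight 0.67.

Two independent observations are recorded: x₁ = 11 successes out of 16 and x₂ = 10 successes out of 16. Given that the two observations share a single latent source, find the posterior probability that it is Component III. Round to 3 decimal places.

0.861

By Bayes' theorem, P(k | x) = P(Z=k) f_k(x) / Σ_j P(Z=j) f_j(x).
Since both observations come from the same component, the likelihood for component k is f_k(x₁)·f_k(x₂).
  f_I = [1.67641e-06] × [1.74161e-05] = 2.91965e-11
  f_II = [0.0836615] × [0.141581] = 0.0118449
  f_III = [0.189103] × [0.12181] = 0.0230345
Prior × likelihood for each component:
  P(Z=I)·f_I = 0.12 × 2.91965e-11 = 3.50358e-12
  P(Z=II)·f_II = 0.21 × 0.0118449 = 0.00248742
  P(Z=III)·f_III = 0.67 × 0.0230345 = 0.0154331
Sum: 3.50358e-12 + 0.00248742 + 0.0154331 = 0.0179206
Responsibility of Component III: 0.0154331 / 0.0179206 ≈ 0.861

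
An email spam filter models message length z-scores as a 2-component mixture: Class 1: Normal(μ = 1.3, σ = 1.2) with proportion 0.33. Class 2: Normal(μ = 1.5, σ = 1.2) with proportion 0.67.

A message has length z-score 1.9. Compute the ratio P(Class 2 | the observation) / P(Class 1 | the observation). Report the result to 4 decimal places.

Only the two components matter; the odds are (P(Z=i) f_i(x)) / (P(Z=j) f_j(x)).
Component likelihoods at x = 1.9:
  L_1 = (1/(1.2·√(2π)))·exp(−(1.9−1.3)²/(2·1.2²)) = 0.332452·exp(-0.12500) = 0.293388
  L_2 = (1/(1.2·√(2π)))·exp(−(1.9−1.5)²/(2·1.2²)) = 0.332452·exp(-0.05556) = 0.314486
Posterior odds = (P(Z=2)·L_2) / (P(Z=1)·L_1) = (0.67·0.314486) / (0.33·0.293388) = 0.210706 / 0.096818 ≈ 2.1763

2.1763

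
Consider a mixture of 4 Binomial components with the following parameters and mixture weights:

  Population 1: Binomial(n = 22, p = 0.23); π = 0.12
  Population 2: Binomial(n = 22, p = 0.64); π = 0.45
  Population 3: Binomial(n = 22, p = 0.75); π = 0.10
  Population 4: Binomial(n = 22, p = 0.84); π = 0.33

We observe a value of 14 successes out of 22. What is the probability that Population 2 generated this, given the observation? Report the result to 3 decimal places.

0.861

By Bayes' theorem, P(k | x) = P(Z=k) f_k(x) / Σ_j P(Z=j) f_j(x).
Evaluate each component's likelihood at the observed value:
  p_1 = 4.58093e-05
  p_2 = 0.174493
  p_3 = 0.0869392
  p_4 = 0.0119594
Multiply by the mixture weights:
  P(Z=1)·p_1 = 0.12 × 4.58093e-05 = 5.49711e-06
  P(Z=2)·p_2 = 0.45 × 0.174493 = 0.0785217
  P(Z=3)·p_3 = 0.10 × 0.0869392 = 0.00869392
  P(Z=4)·p_4 = 0.33 × 0.0119594 = 0.00394659
Evidence: 5.49711e-06 + 0.0785217 + 0.00869392 + 0.00394659 = 0.0911677
P(Population 2 | x) ≈ 0.861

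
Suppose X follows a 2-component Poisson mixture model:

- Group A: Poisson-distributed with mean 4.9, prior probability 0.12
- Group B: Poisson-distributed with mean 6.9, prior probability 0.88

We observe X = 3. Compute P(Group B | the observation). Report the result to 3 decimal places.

Posterior ∝ prior × likelihood, so P(k | x) ∝ π_k f_k(x); normalise over all components.
Evaluate each component's likelihood at the observed value:
  L_A = e^(−4.9)·4.9^3/3! = 0.146014
  L_B = e^(−6.9)·6.9^3/3! = 0.0551778
Unnormalised posteriors:
  π_A·L_A = 0.12 × 0.146014 = 0.0175217
  π_B·L_B = 0.88 × 0.0551778 = 0.0485564
Sum: 0.0175217 + 0.0485564 = 0.0660781
Responsibility of Group B: 0.0485564 / 0.0660781 ≈ 0.735

0.735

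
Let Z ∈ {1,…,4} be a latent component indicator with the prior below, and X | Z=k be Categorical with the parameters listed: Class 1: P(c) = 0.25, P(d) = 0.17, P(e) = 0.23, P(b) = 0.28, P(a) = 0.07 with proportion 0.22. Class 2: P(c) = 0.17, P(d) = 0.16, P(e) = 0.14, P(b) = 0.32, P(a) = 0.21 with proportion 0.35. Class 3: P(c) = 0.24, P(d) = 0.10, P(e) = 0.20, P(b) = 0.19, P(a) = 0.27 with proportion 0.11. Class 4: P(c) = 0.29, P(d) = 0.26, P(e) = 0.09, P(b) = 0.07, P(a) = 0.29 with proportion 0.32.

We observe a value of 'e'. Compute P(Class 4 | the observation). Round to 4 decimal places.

The responsibility of component k is w_k f_k(x) divided by Σ_j w_j f_j(x).
Evaluate each component's likelihood at the observed value:
  p_1 = P(e | comp) = 0.23
  p_2 = P(e | comp) = 0.14
  p_3 = P(e | comp) = 0.20
  p_4 = P(e | comp) = 0.09
Prior × likelihood for each component:
  w_1·p_1 = 0.22 × 0.23 = 0.0506
  w_2·p_2 = 0.35 × 0.14 = 0.049
  w_3·p_3 = 0.11 × 0.2 = 0.022
  w_4·p_4 = 0.32 × 0.09 = 0.0288
Evidence: 0.0506 + 0.049 + 0.022 + 0.0288 = 0.1504
P(Class 4 | the observation) ≈ 0.1915

0.1915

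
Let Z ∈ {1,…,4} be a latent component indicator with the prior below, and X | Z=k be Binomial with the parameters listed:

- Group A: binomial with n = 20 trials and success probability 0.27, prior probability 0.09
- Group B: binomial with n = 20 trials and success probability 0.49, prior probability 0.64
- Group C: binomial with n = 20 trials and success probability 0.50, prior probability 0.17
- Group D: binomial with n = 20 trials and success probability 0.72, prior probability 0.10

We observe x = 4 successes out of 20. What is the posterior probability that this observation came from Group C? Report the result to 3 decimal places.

0.040

Apply Bayes' rule: the posterior for each component is proportional to its prior times its likelihood at x.
Binomial probabilities:
  L_A = 0.167461
  L_B = 0.00585061
  L_C = 0.00462055
  L_D = 1.85846e-06
Unnormalised posteriors:
  π_A·L_A = 0.09 × 0.167461 = 0.0150715
  π_B·L_B = 0.64 × 0.00585061 = 0.00374439
  π_C·L_C = 0.17 × 0.00462055 = 0.000785494
  π_D·L_D = 0.10 × 1.85846e-06 = 1.85846e-07
Denominator: 0.0150715 + 0.00374439 + 0.000785494 + 1.85846e-07 = 0.0196016
So the posterior for Group C is 0.000785494 / 0.0196016 ≈ 0.040.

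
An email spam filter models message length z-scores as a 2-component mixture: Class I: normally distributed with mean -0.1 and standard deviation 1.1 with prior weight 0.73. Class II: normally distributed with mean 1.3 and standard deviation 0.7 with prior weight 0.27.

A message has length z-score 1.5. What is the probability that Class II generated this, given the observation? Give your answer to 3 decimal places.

0.616

By Bayes' theorem, P(k | x) = π_k f_k(x) / Σ_j π_j f_j(x).
Evaluate each component's likelihood at the observed value:
  f_I = 0.125921
  f_II = 0.547124
Unnormalised posteriors:
  π_I·f_I = 0.73 × 0.125921 = 0.0919224
  π_II·f_II = 0.27 × 0.547124 = 0.147723
Normaliser: 0.0919224 + 0.147723 = 0.239646
P(Class II | the observation) = 0.147723 / 0.239646 ≈ 0.616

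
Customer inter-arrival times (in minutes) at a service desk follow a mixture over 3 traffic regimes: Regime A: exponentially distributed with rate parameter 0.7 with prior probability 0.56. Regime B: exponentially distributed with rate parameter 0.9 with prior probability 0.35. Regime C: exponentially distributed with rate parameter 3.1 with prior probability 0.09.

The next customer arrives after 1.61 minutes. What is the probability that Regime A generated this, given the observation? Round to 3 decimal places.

0.626

Posterior ∝ prior × likelihood, so P(k | x) ∝ w_k f_k(x); normalise over all components.
Exponential densities:
  p_A = 0.7·e^(−0.7·1.61) = 0.7·e^(−1.1270) = 0.226803
  p_B = 0.9·e^(−0.9·1.61) = 0.9·e^(−1.4490) = 0.211324
  p_C = 3.1·e^(−3.1·1.61) = 3.1·e^(−4.9910) = 0.0210765
Prior × likelihood for each component:
  w_A·p_A = 0.56 × 0.226803 = 0.127009
  w_B·p_B = 0.35 × 0.211324 = 0.0739636
  w_C·p_C = 0.09 × 0.0210765 = 0.00189688
Denominator: 0.127009 + 0.0739636 + 0.00189688 = 0.20287
P(Regime A | 1.61 minutes) = 0.127009 / 0.20287 ≈ 0.626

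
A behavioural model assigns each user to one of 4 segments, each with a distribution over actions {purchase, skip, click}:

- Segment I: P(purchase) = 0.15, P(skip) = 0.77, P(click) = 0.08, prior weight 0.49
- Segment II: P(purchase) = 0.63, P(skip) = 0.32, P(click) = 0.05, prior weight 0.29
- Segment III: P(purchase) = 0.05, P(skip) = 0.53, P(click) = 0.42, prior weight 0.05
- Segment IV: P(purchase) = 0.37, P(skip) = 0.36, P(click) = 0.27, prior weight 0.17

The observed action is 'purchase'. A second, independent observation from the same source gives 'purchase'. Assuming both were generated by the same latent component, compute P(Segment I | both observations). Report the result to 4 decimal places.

0.0737

The responsibility of component k is π_k f_k(x) divided by Σ_j π_j f_j(x).
Since both observations come from the same component, the likelihood for component k is f_k(x₁)·f_k(x₂).
  f_I = [P(purchase | comp) = 0.15] × [0.15] = 0.0225
  f_II = [P(purchase | comp) = 0.63] × [0.63] = 0.3969
  f_III = [P(purchase | comp) = 0.05] × [0.05] = 0.0025
  f_IV = [P(purchase | comp) = 0.37] × [0.37] = 0.1369
Unnormalised posteriors:
  π_I·f_I = 0.49 × 0.0225 = 0.011025
  π_II·f_II = 0.29 × 0.3969 = 0.115101
  π_III·f_III = 0.05 × 0.0025 = 0.000125
  π_IV·f_IV = 0.17 × 0.1369 = 0.023273
Normaliser: 0.011025 + 0.115101 + 0.000125 + 0.023273 = 0.149524
P(Segment I | data) = 0.011025 / 0.149524 ≈ 0.0737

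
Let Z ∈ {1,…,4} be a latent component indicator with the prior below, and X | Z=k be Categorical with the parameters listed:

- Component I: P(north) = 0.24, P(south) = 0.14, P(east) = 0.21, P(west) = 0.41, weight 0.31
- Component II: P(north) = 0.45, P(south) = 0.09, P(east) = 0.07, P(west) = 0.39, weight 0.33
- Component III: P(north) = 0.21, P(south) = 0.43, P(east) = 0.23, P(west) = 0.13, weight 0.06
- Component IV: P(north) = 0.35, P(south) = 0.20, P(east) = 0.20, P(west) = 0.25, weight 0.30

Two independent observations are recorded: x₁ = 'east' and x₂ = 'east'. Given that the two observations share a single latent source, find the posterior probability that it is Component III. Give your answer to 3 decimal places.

Posterior ∝ prior × likelihood, so P(k | x) ∝ π_k f_k(x); normalise over all components.
Since both observations come from the same component, the likelihood for component k is f_k(x₁)·f_k(x₂).
  f_I = [P(east | comp) = 0.21] × [0.21] = 0.0441
  f_II = [P(east | comp) = 0.07] × [0.07] = 0.0049
  f_III = [P(east | comp) = 0.23] × [0.23] = 0.0529
  f_IV = [P(east | comp) = 0.20] × [0.2] = 0.04
Unnormalised posteriors:
  π_I·f_I = 0.31 × 0.0441 = 0.013671
  π_II·f_II = 0.33 × 0.0049 = 0.001617
  π_III·f_III = 0.06 × 0.0529 = 0.003174
  π_IV·f_IV = 0.30 × 0.04 = 0.012
Marginal: 0.013671 + 0.001617 + 0.003174 + 0.012 = 0.030462
P(Component III | x) ≈ 0.104

0.104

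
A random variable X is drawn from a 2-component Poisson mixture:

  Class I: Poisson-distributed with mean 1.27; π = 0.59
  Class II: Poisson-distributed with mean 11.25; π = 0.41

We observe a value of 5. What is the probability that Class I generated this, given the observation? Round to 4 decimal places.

0.3629

Apply Bayes' rule: the posterior for each component is proportional to its prior times its likelihood at x.
Component likelihoods at x = 5:
  f_I = e^(−1.27)·1.27^5/5! = 0.00773185
  f_II = e^(−11.25)·11.25^5/5! = 0.019533
Unnormalised posteriors:
  π_I·f_I = 0.59 × 0.00773185 = 0.00456179
  π_II·f_II = 0.41 × 0.019533 = 0.00800852
Evidence: 0.00456179 + 0.00800852 = 0.0125703
So the posterior for Class I is 0.00456179 / 0.0125703 ≈ 0.3629.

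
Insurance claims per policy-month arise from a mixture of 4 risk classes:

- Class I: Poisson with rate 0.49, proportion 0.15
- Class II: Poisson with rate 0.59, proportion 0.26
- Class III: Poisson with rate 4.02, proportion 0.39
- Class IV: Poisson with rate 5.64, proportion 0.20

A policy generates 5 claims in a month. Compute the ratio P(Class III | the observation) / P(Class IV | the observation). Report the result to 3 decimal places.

1.813

Since P(k|x) ∝ π_k f_k(x), the posterior odds are π_i f_i(x) / (π_j f_j(x)).
Evaluate each component's likelihood at the observed value:
  p_I = e^(−0.49)·0.49^5/5! = 0.00014421
  p_II = e^(−0.59)·0.59^5/5! = 0.000330252
  p_III = e^(−4.02)·4.02^5/5! = 0.157067
  p_IV = e^(−5.64)·5.64^5/5! = 0.168964
Odds = (0.39/0.20) × (0.157067/0.168964) = 1.95 × 0.929591 ≈ 1.813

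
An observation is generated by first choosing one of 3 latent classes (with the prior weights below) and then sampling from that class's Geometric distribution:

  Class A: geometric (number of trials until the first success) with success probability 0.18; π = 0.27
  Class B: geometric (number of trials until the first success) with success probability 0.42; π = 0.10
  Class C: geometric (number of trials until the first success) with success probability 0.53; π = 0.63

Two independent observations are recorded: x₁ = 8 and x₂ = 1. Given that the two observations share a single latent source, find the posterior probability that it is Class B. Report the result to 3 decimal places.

0.112

By Bayes' theorem, P(k | x) = π_k f_k(x) / Σ_j π_j f_j(x).
Since both observations come from the same component, the likelihood for component k is f_k(x₁)·f_k(x₂).
  L_A = [0.18·(1−0.18)^7 = 0.18·0.249285 = 0.0448714] × [0.18] = 0.00807685
  L_B = [0.42·(1−0.42)^7 = 0.42·0.0220798 = 0.00927353] × [0.42] = 0.00389488
  L_C = [0.53·(1−0.53)^7 = 0.53·0.00506623 = 0.0026851] × [0.53] = 0.0014231
Weight by the priors:
  π_A·L_A = 0.27 × 0.00807685 = 0.00218075
  π_B·L_B = 0.10 × 0.00389488 = 0.000389488
  π_C·L_C = 0.63 × 0.0014231 = 0.000896556
Sum: 0.00218075 + 0.000389488 + 0.000896556 = 0.00346679
So the posterior for Class B is 0.000389488 / 0.00346679 ≈ 0.112.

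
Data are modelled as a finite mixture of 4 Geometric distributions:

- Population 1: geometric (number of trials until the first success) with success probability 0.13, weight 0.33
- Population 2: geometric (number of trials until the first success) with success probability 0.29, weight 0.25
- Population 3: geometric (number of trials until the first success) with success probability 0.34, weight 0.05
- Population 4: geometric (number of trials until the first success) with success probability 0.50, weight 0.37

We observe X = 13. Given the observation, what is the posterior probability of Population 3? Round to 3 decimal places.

0.012

P(component k | x) = w_k·f_k(x) / marginal(x), where marginal(x) = Σ_j w_j·f_j(x).
Evaluate each component's likelihood at the observed value:
  f_1 = 0.0244441
  f_2 = 0.00475881
  f_3 = 0.00232277
  f_4 = 0.00012207
Prior × likelihood for each component:
  w_1·f_1 = 0.33 × 0.0244441 = 0.00806656
  w_2·f_2 = 0.25 × 0.00475881 = 0.0011897
  w_3·f_3 = 0.05 × 0.00232277 = 0.000116138
  w_4·f_4 = 0.37 × 0.00012207 = 4.5166e-05
Denominator: 0.00806656 + 0.0011897 + 0.000116138 + 4.5166e-05 = 0.00941757
So the posterior for Population 3 is 0.000116138 / 0.00941757 ≈ 0.012.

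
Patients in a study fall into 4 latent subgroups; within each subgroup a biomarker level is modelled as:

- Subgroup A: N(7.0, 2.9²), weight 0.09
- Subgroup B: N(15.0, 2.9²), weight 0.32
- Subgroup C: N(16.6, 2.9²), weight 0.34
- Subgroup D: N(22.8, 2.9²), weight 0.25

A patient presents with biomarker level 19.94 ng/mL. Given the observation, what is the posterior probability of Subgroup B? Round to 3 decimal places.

0.186

Posterior ∝ prior × likelihood, so P(k | x) ∝ π_k f_k(x); normalise over all components.
Component likelihoods at x = 19.94 ng/mL:
  p_A = 6.53277e-06
  p_B = 0.032241
  p_C = 0.0708717
  p_D = 0.084589
Unnormalised posteriors:
  π_A·p_A = 0.09 × 6.53277e-06 = 5.8795e-07
  π_B·p_B = 0.32 × 0.032241 = 0.0103171
  π_C·p_C = 0.34 × 0.0708717 = 0.0240964
  π_D·p_D = 0.25 × 0.084589 = 0.0211472
Marginal: 5.8795e-07 + 0.0103171 + 0.0240964 + 0.0211472 = 0.0555613
So the posterior for Subgroup B is 0.0103171 / 0.0555613 ≈ 0.186.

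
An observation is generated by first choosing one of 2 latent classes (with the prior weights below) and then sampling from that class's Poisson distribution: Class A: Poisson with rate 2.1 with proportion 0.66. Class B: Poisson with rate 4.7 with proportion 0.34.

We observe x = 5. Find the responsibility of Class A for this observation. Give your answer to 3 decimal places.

0.318

Apply Bayes' rule: the posterior for each component is proportional to its prior times its likelihood at x.
Poisson probabilities:
  p_A = e^(−2.1)·2.1^5/5! = 0.041677
  p_B = e^(−4.7)·4.7^5/5! = 0.17383
Unnormalised posteriors:
  π_A·p_A = 0.66 × 0.041677 = 0.0275068
  π_B·p_B = 0.34 × 0.17383 = 0.0591021
Normaliser: 0.0275068 + 0.0591021 = 0.0866089
P(Class A | 5) ≈ 0.318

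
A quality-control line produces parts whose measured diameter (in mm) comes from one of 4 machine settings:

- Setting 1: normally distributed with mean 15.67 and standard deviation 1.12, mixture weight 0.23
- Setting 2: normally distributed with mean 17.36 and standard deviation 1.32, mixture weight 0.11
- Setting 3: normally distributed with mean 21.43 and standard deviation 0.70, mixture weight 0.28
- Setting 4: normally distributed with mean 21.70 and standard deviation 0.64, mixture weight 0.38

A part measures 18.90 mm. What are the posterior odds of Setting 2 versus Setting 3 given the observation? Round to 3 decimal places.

Posterior odds = (w_i f_i(x)) / (w_j f_j(x)); the normalising sum cancels.
Evaluate each component's likelihood at the observed value:
  f_1 = (1/(1.12·√(2π)))·exp(−(18.90−15.67)²/(2·1.12²)) = 0.356198·exp(-4.15852) = 0.00556761
  f_2 = (1/(1.32·√(2π)))·exp(−(18.90−17.36)²/(2·1.32²)) = 0.302229·exp(-0.68056) = 0.153029
  f_3 = (1/(0.70·√(2π)))·exp(−(18.90−21.43)²/(2·0.70²)) = 0.569918·exp(-6.53153) = 0.000830241
  f_4 = (1/(0.64·√(2π)))·exp(−(18.90−21.70)²/(2·0.64²)) = 0.623347·exp(-9.57031) = 4.34907e-05
Odds = (0.11/0.28) × (0.153029/0.000830241) = 0.392857 × 184.319 ≈ 72.411

72.411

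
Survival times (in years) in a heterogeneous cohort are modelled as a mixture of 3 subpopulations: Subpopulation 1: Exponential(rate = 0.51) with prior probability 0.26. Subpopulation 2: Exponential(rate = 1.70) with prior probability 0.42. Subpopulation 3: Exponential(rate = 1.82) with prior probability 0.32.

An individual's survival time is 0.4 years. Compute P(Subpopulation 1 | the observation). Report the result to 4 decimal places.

By Bayes' theorem, P(k | x) = π_k f_k(x) / Σ_j π_j f_j(x).
Component likelihoods at x = 0.4 years:
  f_1 = 0.415886
  f_2 = 0.861249
  f_3 = 0.87883
Weight by the priors:
  π_1·f_1 = 0.26 × 0.415886 = 0.10813
  π_2·f_2 = 0.42 × 0.861249 = 0.361725
  π_3·f_3 = 0.32 × 0.87883 = 0.281226
Marginal: 0.10813 + 0.361725 + 0.281226 = 0.751081
So the posterior for Subpopulation 1 is 0.10813 / 0.751081 ≈ 0.1440.

0.1440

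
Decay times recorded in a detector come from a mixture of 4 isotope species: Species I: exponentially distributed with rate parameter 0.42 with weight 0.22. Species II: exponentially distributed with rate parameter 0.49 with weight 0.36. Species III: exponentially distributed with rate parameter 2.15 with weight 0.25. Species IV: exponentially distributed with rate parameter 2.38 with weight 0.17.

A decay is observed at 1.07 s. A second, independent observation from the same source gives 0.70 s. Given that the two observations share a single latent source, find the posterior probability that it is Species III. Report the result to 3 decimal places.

Posterior ∝ prior × likelihood, so P(k | x) ∝ π_k f_k(x); normalise over all components.
Since both observations come from the same component, the likelihood for component k is f_k(x₁)·f_k(x₂).
  L_I = [0.42·e^(−0.42·1.07) = 0.42·e^(−0.4494) = 0.267965] × [0.313016] = 0.0838772
  L_II = [0.49·e^(−0.49·1.07) = 0.49·e^(−0.5243) = 0.290065] × [0.347723] = 0.100862
  L_III = [2.15·e^(−2.15·1.07) = 2.15·e^(−2.3005) = 0.215449] × [0.477337] = 0.102842
  L_IV = [2.38·e^(−2.38·1.07) = 2.38·e^(−2.5466) = 0.186467] × [0.449824] = 0.0838774
Weight by the priors:
  π_I·L_I = 0.22 × 0.0838772 = 0.018453
  π_II·L_II = 0.36 × 0.100862 = 0.0363104
  π_III·L_III = 0.25 × 0.102842 = 0.0257104
  π_IV·L_IV = 0.17 × 0.0838774 = 0.0142592
Evidence: 0.018453 + 0.0363104 + 0.0257104 + 0.0142592 = 0.094733
P(Species III | x) = 0.0257104 / 0.094733 ≈ 0.271

0.271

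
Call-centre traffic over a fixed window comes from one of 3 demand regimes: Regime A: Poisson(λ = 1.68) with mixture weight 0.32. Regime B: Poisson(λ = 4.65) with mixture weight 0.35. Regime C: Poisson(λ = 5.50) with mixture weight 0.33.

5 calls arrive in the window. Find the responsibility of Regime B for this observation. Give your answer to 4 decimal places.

The responsibility of component k is π_k f_k(x) divided by Σ_j π_j f_j(x).
Poisson probabilities:
  f_A = 0.020785
  f_B = 0.173226
  f_C = 0.171401
Multiply by the mixture weights:
  π_A·f_A = 0.32 × 0.020785 = 0.00665121
  π_B·f_B = 0.35 × 0.173226 = 0.0606293
  π_C·f_C = 0.33 × 0.171401 = 0.0565622
Sum: 0.00665121 + 0.0606293 + 0.0565622 = 0.123843
Responsibility of Regime B: 0.0606293 / 0.123843 ≈ 0.4896

0.4896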